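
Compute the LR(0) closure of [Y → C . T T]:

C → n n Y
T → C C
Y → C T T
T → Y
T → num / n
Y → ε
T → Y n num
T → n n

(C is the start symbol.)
{ [C → . n n Y], [T → . C C], [T → . Y n num], [T → . Y], [T → . n n], [T → . num / n], [Y → . C T T], [Y → .], [Y → C . T T] }

Start with: [Y → C . T T]
  [Y → C . T T] has the dot before T: add [T → . C C], [T → . Y], [T → . num / n], [T → . Y n num], [T → . n n]
  [T → . C C] has the dot before C: add [C → . n n Y]
  [T → . Y] has the dot before Y: add [Y → . C T T], [Y → .]
No further items can be added.

CLOSURE = { [C → . n n Y], [T → . C C], [T → . Y n num], [T → . Y], [T → . n n], [T → . num / n], [Y → . C T T], [Y → .], [Y → C . T T] }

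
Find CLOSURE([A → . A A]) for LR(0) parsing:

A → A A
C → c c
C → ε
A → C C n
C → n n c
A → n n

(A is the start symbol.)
To compute CLOSURE, for each item [A → α.Bβ] where B is a non-terminal, add [B → .γ] for all productions B → γ; repeat for the newly added items until nothing changes.

Start with: [A → . A A]
  [A → . A A] has the dot before A: add [A → . C C n], [A → . n n]
  [A → . C C n] has the dot before C: add [C → . c c], [C → .], [C → . n n c]
No further items can be added.

CLOSURE = { [A → . A A], [A → . C C n], [A → . n n], [C → . c c], [C → . n n c], [C → .] }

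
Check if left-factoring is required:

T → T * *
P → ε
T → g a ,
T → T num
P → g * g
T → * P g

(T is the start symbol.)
Left-factoring is needed when two productions for the same non-terminal
share a common prefix on the right-hand side.

Productions for T:
  T → T * *
  T → g a ,
  T → T num
  T → * P g
Productions for P:
  P → ε
  P → g * g

Found common prefix 'T' in productions for T

Answer: Yes, T has productions with common prefix 'T'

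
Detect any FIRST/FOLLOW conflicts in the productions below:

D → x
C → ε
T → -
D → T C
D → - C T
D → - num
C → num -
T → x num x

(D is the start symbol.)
A FIRST/FOLLOW conflict occurs when a non-terminal N has a nullable alternative N → β (β ⇒* ε) and another alternative N → α with FIRST(α) ∩ FOLLOW(N) ≠ ∅: on such a lookahead the parser cannot decide between expanding α and letting N vanish via β.

Nullable non-terminals: C.

C: nullable alternative(s) C → ε; FOLLOW(C) = { $, '-', 'x' }
  C → ε: FIRST \ {ε} = { } — this is the only nullable alternative, skip
  C → num -: FIRST \ {ε} = { 'num' } — disjoint from FOLLOW(C)

D, T have no nullable alternative, so no FIRST/FOLLOW check is needed there.

No FIRST/FOLLOW conflicts found.

Answer: No FIRST/FOLLOW conflicts.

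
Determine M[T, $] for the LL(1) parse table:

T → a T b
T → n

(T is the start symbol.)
Empty (error entry)

To find M[T, $], we find productions for T where $ is in the predict set (PREDICT(N → α) = (FIRST(α) \ {ε}) ∪ (FOLLOW(N) if α ⇒* ε)).

T → a T b: PREDICT = { 'a' }
T → n: PREDICT = { 'n' }

M[T, $] is empty (no production applies)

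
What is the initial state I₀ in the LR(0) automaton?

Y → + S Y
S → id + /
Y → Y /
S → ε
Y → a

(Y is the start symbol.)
{ [Y → . + S Y], [Y → . Y /], [Y → . a], [Y' → . Y] }

First, augment the grammar with Y' → Y
I₀ = CLOSURE({ [Y' → . Y] }):
  [Y' → . Y] has the dot before Y: add [Y → . + S Y], [Y → . Y /], [Y → . a]
No further items can be added.

I₀ = { [Y → . + S Y], [Y → . Y /], [Y → . a], [Y' → . Y] }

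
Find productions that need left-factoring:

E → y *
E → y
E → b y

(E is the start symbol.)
Yes, E has productions with common prefix 'y'

Left-factoring is needed when two productions for the same non-terminal
share a common prefix on the right-hand side.

Productions for E:
  E → y *
  E → y
  E → b y

Found common prefix 'y' in productions for E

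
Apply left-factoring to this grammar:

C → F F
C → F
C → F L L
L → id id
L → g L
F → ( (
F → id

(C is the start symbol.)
Left-factoring transforms A → αβ₁ | αβ₂ into A → αA' and A' → β₁ | β₂
(α is the longest common prefix among the alternatives). Repeat until
no nonterminal has two alternatives with a common prefix.

Round 1: C has alternatives sharing prefix 'F'. Introduce C': C → F C'
  Add: C' → F
  Add: C' → ε
  Add: C' → L L

No remaining common prefixes — done.

Resulting grammar:
C → F C'
C' → F
C' → ε
C' → L L
L → id id
L → g L
F → ( (
F → id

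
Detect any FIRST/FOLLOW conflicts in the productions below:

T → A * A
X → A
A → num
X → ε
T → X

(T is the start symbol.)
No FIRST/FOLLOW conflicts.

Nullable non-terminals: T, X.
FIRST sets used below: FIRST(A) = { 'num' }, FIRST(X) = { 'num', ε }

T: nullable alternative(s) T → X; FOLLOW(T) = { $ }
  T → A * A: FIRST \ {ε} = { 'num' } — disjoint from FOLLOW(T)
  T → X: FIRST \ {ε} = { 'num' } — this is the only nullable alternative, skip

X: nullable alternative(s) X → ε; FOLLOW(X) = { $ }
  X → A: FIRST \ {ε} = { 'num' } — disjoint from FOLLOW(X)
  X → ε: FIRST \ {ε} = { } — this is the only nullable alternative, skip

A has no nullable alternative, so no FIRST/FOLLOW check is needed there.

No FIRST/FOLLOW conflicts found.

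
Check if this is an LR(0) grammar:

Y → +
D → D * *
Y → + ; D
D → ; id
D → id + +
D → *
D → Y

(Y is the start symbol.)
A grammar is LR(0) if no state in the canonical LR(0) collection has:
  - both a shift item (dot before a terminal) and a complete item (shift-reduce conflict), or
  - two or more complete items (reduce-reduce conflict; the accept item [Y' → Y .] counts as a complete item here).

Augment with Y' → Y and build the canonical LR(0) collection (I0 = CLOSURE({[Y' → . Y]}), then GOTO on every symbol after a dot until no new states appear). It has 14 states:
  I0: { [Y → . + ; D], [Y → . +], [Y' → . Y] }  — shift
  I1: { [Y → + . ; D], [Y → + .] }  — shift, reduce
  I2: { [Y' → Y .] }  — accept
  I3: { [D → . *], [D → . ; id], [D → . D * *], [D → . Y], [D → . id + +], [Y → + ; . D], [Y → . + ; D], [Y → . +] }  — shift
  I4: { [D → * .] }  — reduce
  I5: { [D → ; . id] }  — shift
  I6: { [D → D . * *], [Y → + ; D .] }  — shift, reduce
  I7: { [D → Y .] }  — reduce
  I8: { [D → id . + +] }  — shift
  I9: { [D → id + . +] }  — shift
  I10: { [D → id + + .] }  — reduce
  I11: { [D → D * . *] }  — shift
  I12: { [D → D * * .] }  — reduce
  I13: { [D → ; id .] }  — reduce

Conflict in state I1:
  Shift-reduce conflict between [Y → + .] and [Y → + . ; D]
So the grammar is NOT LR(0).

Answer: No. Shift-reduce conflict between [Y → + .] and [Y → + . ; D]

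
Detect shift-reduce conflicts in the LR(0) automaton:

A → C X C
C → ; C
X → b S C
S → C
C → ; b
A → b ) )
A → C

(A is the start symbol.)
Augment with A' → A and build the canonical LR(0) collection (I0 = CLOSURE({[A' → . A]}), then GOTO on every symbol after a dot until no new states appear). It has 15 states:
  I0: { [A → . C X C], [A → . C], [A → . b ) )], [A' → . A], [C → . ; C], [C → . ; b] }  — shift
  I1: { [C → . ; C], [C → . ; b], [C → ; . C], [C → ; . b] }  — shift
  I2: { [A' → A .] }  — accept
  I3: { [A → C . X C], [A → C .], [X → . b S C] }  — shift, reduce
  I4: { [A → b . ) )] }  — shift
  I5: { [A → b ) . )] }  — shift
  I6: { [A → b ) ) .] }  — reduce
  I7: { [A → C X . C], [C → . ; C], [C → . ; b] }  — shift
  I8: { [C → . ; C], [C → . ; b], [S → . C], [X → b . S C] }  — shift
  I9: { [S → C .] }  — reduce
  I10: { [C → . ; C], [C → . ; b], [X → b S . C] }  — shift
  I11: { [X → b S C .] }  — reduce
  I12: { [A → C X C .] }  — reduce
  I13: { [C → ; C .] }  — reduce
  I14: { [C → ; b .] }  — reduce

I3 contains reduce item [A → C .] and shift item [X → . b S C] — shift-reduce conflict.

Answer: Yes — I3: [A → C .] vs [X → . b S C]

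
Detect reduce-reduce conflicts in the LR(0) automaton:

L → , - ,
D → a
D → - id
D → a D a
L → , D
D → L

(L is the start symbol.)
A reduce-reduce conflict occurs when an LR(0) state has two complete items [A → α .] and [B → β .] — both call for a reduction, and with no lookahead the parser cannot choose between them.

Augment with L' → L and build the canonical LR(0) collection (I0 = CLOSURE({[L' → . L]}), then GOTO on every symbol after a dot until no new states appear). It has 12 states:
  I0: { [L → . , - ,], [L → . , D], [L' → . L] }  — shift
  I1: { [D → . - id], [D → . L], [D → . a D a], [D → . a], [L → , . - ,], [L → , . D], [L → . , - ,], [L → . , D] }  — shift
  I2: { [L' → L .] }  — accept
  I3: { [D → - . id], [L → , - . ,] }  — shift
  I4: { [L → , D .] }  — reduce
  I5: { [D → L .] }  — reduce
  I6: { [D → . - id], [D → . L], [D → . a D a], [D → . a], [D → a . D a], [D → a .], [L → . , - ,], [L → . , D] }  — shift, reduce
  I7: { [D → - . id] }  — shift
  I8: { [D → a D . a] }  — shift
  I9: { [D → a D a .] }  — reduce
  I10: { [D → - id .] }  — reduce
  I11: { [L → , - , .] }  — reduce

No state contains more than one complete item.

Answer: No reduce-reduce conflicts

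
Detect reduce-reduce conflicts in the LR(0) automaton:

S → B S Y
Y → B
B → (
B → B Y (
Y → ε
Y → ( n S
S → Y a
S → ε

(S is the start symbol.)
Yes — I0: [S → .] vs [Y → .]; I2: [S → .] vs [Y → .]; I9: [Y → .] vs [Y → B .]; I12: [S → .] vs [Y → .]

A reduce-reduce conflict occurs when an LR(0) state has two complete items [A → α .] and [B → β .] — both call for a reduction, and with no lookahead the parser cannot choose between them.

Augment with S' → S and build the canonical LR(0) collection (I0 = CLOSURE({[S' → . S]}), then GOTO on every symbol after a dot until no new states appear). It has 14 states:
  I0: { [B → . (], [B → . B Y (], [S → . B S Y], [S → . Y a], [S → .], [S' → . S], [Y → . ( n S], [Y → . B], [Y → .] }  — shift, 2 reduces
  I1: { [B → ( .], [Y → ( . n S] }  — shift, reduce
  I2: { [B → . (], [B → . B Y (], [B → B . Y (], [S → . B S Y], [S → . Y a], [S → .], [S → B . S Y], [Y → . ( n S], [Y → . B], [Y → .], [Y → B .] }  — shift, 3 reduces
  I3: { [S' → S .] }  — accept
  I4: { [S → Y . a] }  — shift
  I5: { [S → Y a .] }  — reduce
  I6: { [B → . (], [B → . B Y (], [S → B S . Y], [Y → . ( n S], [Y → . B], [Y → .] }  — shift, reduce
  I7: { [B → B Y . (], [S → Y . a] }  — shift
  I8: { [B → B Y ( .] }  — reduce
  I9: { [B → . (], [B → . B Y (], [B → B . Y (], [Y → . ( n S], [Y → . B], [Y → .], [Y → B .] }  — shift, 2 reduces
  I10: { [S → B S Y .] }  — reduce
  I11: { [B → B Y . (] }  — shift
  I12: { [B → . (], [B → . B Y (], [S → . B S Y], [S → . Y a], [S → .], [Y → ( n . S], [Y → . ( n S], [Y → . B], [Y → .] }  — shift, 2 reduces
  I13: { [Y → ( n S .] }  — reduce

I0 contains complete items [S → .], [Y → .] — reduce-reduce conflict.
I2 contains complete items [S → .], [Y → .], [Y → B .] — reduce-reduce conflict.
I9 contains complete items [Y → .], [Y → B .] — reduce-reduce conflict.
I12 contains complete items [S → .], [Y → .] — reduce-reduce conflict.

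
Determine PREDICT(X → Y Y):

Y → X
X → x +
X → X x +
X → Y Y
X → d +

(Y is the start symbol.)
PREDICT(X → Y Y) = (FIRST(RHS) \ {ε}) ∪ (FOLLOW(X) if ε ∈ FIRST(RHS), i.e. RHS ⇒* ε)
FIRST(Y) = { 'd', 'x' }
FIRST(Y Y) = { 'd', 'x' }
ε ∉ FIRST(Y Y), so FOLLOW(X) is not added.
PREDICT(X → Y Y) = { 'd', 'x' }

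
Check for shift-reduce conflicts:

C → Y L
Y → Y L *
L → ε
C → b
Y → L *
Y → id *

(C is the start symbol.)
Yes — I0: [L → .] vs [C → . b]; I7: [C → Y L .] vs [Y → Y L . *]

Augment with C' → C and build the canonical LR(0) collection (I0 = CLOSURE({[C' → . C]}), then GOTO on every symbol after a dot until no new states appear). It has 10 states:
  I0: { [C → . Y L], [C → . b], [C' → . C], [L → .], [Y → . L *], [Y → . Y L *], [Y → . id *] }  — shift, reduce
  I1: { [C' → C .] }  — accept
  I2: { [Y → L . *] }  — shift
  I3: { [C → Y . L], [L → .], [Y → Y . L *] }  — reduce
  I4: { [C → b .] }  — reduce
  I5: { [Y → id . *] }  — shift
  I6: { [Y → id * .] }  — reduce
  I7: { [C → Y L .], [Y → Y L . *] }  — shift, reduce
  I8: { [Y → Y L * .] }  — reduce
  I9: { [Y → L * .] }  — reduce

I0 contains reduce item [L → .] and shift items [C → . b], [Y → . id *] — shift-reduce conflict.
I7 contains reduce item [C → Y L .] and shift item [Y → Y L . *] — shift-reduce conflict.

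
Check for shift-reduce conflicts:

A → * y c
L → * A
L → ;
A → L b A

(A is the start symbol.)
No shift-reduce conflicts

Augment with A' → A and build the canonical LR(0) collection (I0 = CLOSURE({[A' → . A]}), then GOTO on every symbol after a dot until no new states appear). It has 10 states:
  I0: { [A → . * y c], [A → . L b A], [A' → . A], [L → . * A], [L → . ;] }  — shift
  I1: { [A → * . y c], [A → . * y c], [A → . L b A], [L → * . A], [L → . * A], [L → . ;] }  — shift
  I2: { [L → ; .] }  — reduce
  I3: { [A' → A .] }  — accept
  I4: { [A → L . b A] }  — shift
  I5: { [A → . * y c], [A → . L b A], [A → L b . A], [L → . * A], [L → . ;] }  — shift
  I6: { [A → L b A .] }  — reduce
  I7: { [L → * A .] }  — reduce
  I8: { [A → * y . c] }  — shift
  I9: { [A → * y c .] }  — reduce

No state contains both a complete item and a shift item.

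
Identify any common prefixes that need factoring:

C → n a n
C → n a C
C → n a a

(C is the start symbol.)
Yes, C has productions with common prefix 'n a'

Left-factoring is needed when two productions for the same non-terminal
share a common prefix on the right-hand side.

Productions for C:
  C → n a n
  C → n a C
  C → n a a

Found common prefix 'n a' in productions for C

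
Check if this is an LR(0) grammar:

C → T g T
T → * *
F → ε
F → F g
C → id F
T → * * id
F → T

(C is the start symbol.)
No. Shift-reduce conflict between [F → .] and [T → . * *]

A grammar is LR(0) if no state in the canonical LR(0) collection has:
  - both a shift item (dot before a terminal) and a complete item (shift-reduce conflict), or
  - two or more complete items (reduce-reduce conflict; the accept item [C' → C .] counts as a complete item here).

Augment with C' → C and build the canonical LR(0) collection (I0 = CLOSURE({[C' → . C]}), then GOTO on every symbol after a dot until no new states appear). It has 12 states:
  I0: { [C → . T g T], [C → . id F], [C' → . C], [T → . * * id], [T → . * *] }  — shift
  I1: { [T → * . * id], [T → * . *] }  — shift
  I2: { [C' → C .] }  — accept
  I3: { [C → T . g T] }  — shift
  I4: { [C → id . F], [F → . F g], [F → . T], [F → .], [T → . * * id], [T → . * *] }  — shift, reduce
  I5: { [C → id F .], [F → F . g] }  — shift, reduce
  I6: { [F → T .] }  — reduce
  I7: { [F → F g .] }  — reduce
  I8: { [C → T g . T], [T → . * * id], [T → . * *] }  — shift
  I9: { [C → T g T .] }  — reduce
  I10: { [T → * * . id], [T → * * .] }  — shift, reduce
  I11: { [T → * * id .] }  — reduce

Conflict in state I4:
  Shift-reduce conflict between [F → .] and [T → . * *]
So the grammar is NOT LR(0).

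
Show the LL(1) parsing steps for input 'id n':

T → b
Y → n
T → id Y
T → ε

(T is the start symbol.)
LL(1) parsing maintains a stack (initially the start symbol over $) and the input. At each step: if the stack top is a terminal, match it against the current input token; if it is a non-terminal N, replace it with the RHS of M[N, lookahead] (the unique production whose predict set contains the lookahead).

Stack is shown with the top on the left.

Stack   Input   Action
----------------------
T $     id n $  output T → id Y
id Y $  id n $  match 'id'
Y $     n $     output Y → n
n $     n $     match 'n'
$       $       accept

The string is accepted.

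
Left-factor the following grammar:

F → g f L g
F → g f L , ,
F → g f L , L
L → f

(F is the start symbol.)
F → g f L F'
F' → g
F' → , F''
F'' → ,
F'' → L
L → f

Left-factoring transforms A → αβ₁ | αβ₂ into A → αA' and A' → β₁ | β₂
(α is the longest common prefix among the alternatives). Repeat until
no nonterminal has two alternatives with a common prefix.

Round 1: F has alternatives sharing prefix 'g f L'. Introduce F': F → g f L F'
  Add: F' → g
  Add: F' → , ,
  Add: F' → , L

Round 2: F' has alternatives sharing prefix ','. Introduce F'': F' → , F''
  Add: F'' → ,
  Add: F'' → L

No remaining common prefixes — done.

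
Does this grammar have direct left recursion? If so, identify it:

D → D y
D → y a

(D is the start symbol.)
Direct left recursion occurs when N → N α for some non-terminal N (the right-hand side begins with the left-hand side itself).

D → D y: LEFT RECURSIVE (starts with D)
D → y a: starts with y

The grammar has direct left recursion on: D.

Answer: Yes, D is left-recursive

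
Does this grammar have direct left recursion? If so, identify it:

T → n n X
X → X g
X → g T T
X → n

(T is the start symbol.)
T → n n X: starts with n
X → X g: LEFT RECURSIVE (starts with X)
X → g T T: starts with g
X → n: starts with n

The grammar has direct left recursion on: X.

Answer: Yes, X is left-recursive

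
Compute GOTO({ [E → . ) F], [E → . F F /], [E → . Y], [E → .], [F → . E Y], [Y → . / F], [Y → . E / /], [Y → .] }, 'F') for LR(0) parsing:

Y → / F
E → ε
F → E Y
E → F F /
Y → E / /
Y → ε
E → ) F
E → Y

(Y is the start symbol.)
{ [E → . ) F], [E → . F F /], [E → . Y], [E → .], [E → F . F /], [F → . E Y], [Y → . / F], [Y → . E / /], [Y → .] }

GOTO(I, 'F') = CLOSURE({ [A → αX.β] : [A → α.Xβ] ∈ I, X = 'F' })

Items with dot before 'F', with the dot advanced:
  [E → . F F /] → [E → F . F /]
Closure of the advanced items:
  [E → F . F /] has the dot before F: add [F → . E Y]
  [F → . E Y] has the dot before E: add [E → .], [E → . F F /], [E → . ) F], [E → . Y]
  [E → . Y] has the dot before Y: add [Y → . / F], [Y → . E / /], [Y → .]

GOTO = { [E → . ) F], [E → . F F /], [E → . Y], [E → .], [E → F . F /], [F → . E Y], [Y → . / F], [Y → . E / /], [Y → .] }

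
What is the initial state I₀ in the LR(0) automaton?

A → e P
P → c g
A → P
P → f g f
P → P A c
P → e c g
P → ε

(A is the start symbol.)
First, augment the grammar with A' → A
I₀ = CLOSURE({ [A' → . A] }):
  [A' → . A] has the dot before A: add [A → . e P], [A → . P]
  [A → . P] has the dot before P: add [P → . c g], [P → . f g f], [P → . P A c], [P → . e c g], [P → .]
No further items can be added.

I₀ = { [A → . P], [A → . e P], [A' → . A], [P → . P A c], [P → . c g], [P → . e c g], [P → . f g f], [P → .] }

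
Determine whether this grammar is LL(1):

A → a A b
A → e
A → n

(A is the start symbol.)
Yes, the grammar is LL(1).

A grammar is LL(1) if for each non-terminal N with multiple productions, the predict sets of those productions are pairwise disjoint, where PREDICT(N → α) = (FIRST(α) \ {ε}) ∪ (FOLLOW(N) if α ⇒* ε).

For A:
  PREDICT(A → a A b) = { 'a' }
  PREDICT(A → e) = { 'e' }
  PREDICT(A → n) = { 'n' }

All predict sets are disjoint. The grammar IS LL(1).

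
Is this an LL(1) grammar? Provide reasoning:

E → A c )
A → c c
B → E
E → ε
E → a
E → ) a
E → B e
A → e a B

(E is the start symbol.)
Relevant sets:
  FIRST(A) = { 'c', 'e' }
  FIRST(B) = { ')', 'a', 'c', 'e', ε }
  FOLLOW(E) = { $, 'c', 'e' }

For E:
  PREDICT(E → A c ')') = { 'c', 'e' }
  PREDICT(E → ε) = { $, 'c', 'e' }
  PREDICT(E → a) = { 'a' }
  PREDICT(E → ')' a) = { ')' }
  PREDICT(E → B e) = { ')', 'a', 'c', 'e' }
For A:
  PREDICT(A → c c) = { 'c' }
  PREDICT(A → e a B) = { 'e' }
B has a single production, so nothing to check there.

Conflict found: Predict set conflict for E: { 'c', 'e' }
The grammar is NOT LL(1).

Answer: No. Predict set conflict for E: { 'c', 'e' }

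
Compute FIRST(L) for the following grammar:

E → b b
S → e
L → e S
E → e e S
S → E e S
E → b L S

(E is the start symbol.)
{ 'e' }

From L → e S:
  - e is a terminal: add 'e' and stop

Collecting: FIRST(L) = { 'e' }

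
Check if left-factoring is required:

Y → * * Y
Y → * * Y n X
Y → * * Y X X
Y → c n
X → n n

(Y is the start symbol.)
Yes, Y has productions with common prefix '* * Y'

Left-factoring is needed when two productions for the same non-terminal
share a common prefix on the right-hand side.

Productions for Y:
  Y → * * Y
  Y → * * Y n X
  Y → * * Y X X
  Y → c n

Found common prefix '* * Y' in productions for Y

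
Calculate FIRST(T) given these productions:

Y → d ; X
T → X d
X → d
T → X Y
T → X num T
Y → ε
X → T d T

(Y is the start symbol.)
To compute FIRST(T), examine every production with T on the left-hand side, reading each right-hand side left to right until a non-nullable symbol is reached.

FIRST sets of the other non-terminals involved (by the same procedure, iterated to a fixed point):
  FIRST(X) = { 'd' }

From T → X d:
  - X is a non-terminal: add FIRST(X) \ {ε} = { 'd' }
    X is not nullable, so stop
From T → X Y:
  - X is a non-terminal: add FIRST(X) \ {ε} = { 'd' }
    X is not nullable, so stop
From T → X num T:
  - X is a non-terminal: add FIRST(X) \ {ε} = { 'd' }
    X is not nullable, so stop

Collecting: FIRST(T) = { 'd' }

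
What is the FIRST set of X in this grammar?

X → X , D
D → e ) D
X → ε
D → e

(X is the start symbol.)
To compute FIRST(X), examine every production with X on the left-hand side, reading each right-hand side left to right until a non-nullable symbol is reached.

From X → X , D:
  - X is the symbol being defined: contributes nothing new
    X is nullable, so continue to the next symbol
  - ',' is a terminal: add ',' and stop
From X → ε:
  - ε-production, so ε ∈ FIRST(X)

Collecting: FIRST(X) = { ',', ε }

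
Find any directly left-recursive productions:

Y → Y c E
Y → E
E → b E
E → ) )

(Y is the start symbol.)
Yes, Y is left-recursive

Y → Y c E: LEFT RECURSIVE (starts with Y)
Y → E: starts with E
E → b E: starts with b
E → ) ): starts with ')'

The grammar has direct left recursion on: Y.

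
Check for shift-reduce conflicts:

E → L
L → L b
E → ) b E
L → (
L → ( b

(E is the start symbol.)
A shift-reduce conflict occurs when an LR(0) state has both:
  - a complete (reduce) item [A → α .] (dot at the end), and
  - a shift item [B → β . c γ] (dot before a terminal).

Augment with E' → E and build the canonical LR(0) collection (I0 = CLOSURE({[E' → . E]}), then GOTO on every symbol after a dot until no new states appear). It has 9 states:
  I0: { [E → . ) b E], [E → . L], [E' → . E], [L → . ( b], [L → . (], [L → . L b] }  — shift
  I1: { [L → ( . b], [L → ( .] }  — shift, reduce
  I2: { [E → ) . b E] }  — shift
  I3: { [E' → E .] }  — accept
  I4: { [E → L .], [L → L . b] }  — shift, reduce
  I5: { [L → L b .] }  — reduce
  I6: { [E → ) b . E], [E → . ) b E], [E → . L], [L → . ( b], [L → . (], [L → . L b] }  — shift
  I7: { [E → ) b E .] }  — reduce
  I8: { [L → ( b .] }  — reduce

I1 contains reduce item [L → ( .] and shift item [L → ( . b] — shift-reduce conflict.
I4 contains reduce item [E → L .] and shift item [L → L . b] — shift-reduce conflict.

Answer: Yes — I1: [L → ( .] vs [L → ( . b]; I4: [E → L .] vs [L → L . b]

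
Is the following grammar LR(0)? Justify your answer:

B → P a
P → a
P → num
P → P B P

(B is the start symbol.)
A grammar is LR(0) if no state in the canonical LR(0) collection has:
  - both a shift item (dot before a terminal) and a complete item (shift-reduce conflict), or
  - two or more complete items (reduce-reduce conflict; the accept item [B' → B .] counts as a complete item here).

Augment with B' → B and build the canonical LR(0) collection (I0 = CLOSURE({[B' → . B]}), then GOTO on every symbol after a dot until no new states appear). It has 8 states:
  I0: { [B → . P a], [B' → . B], [P → . P B P], [P → . a], [P → . num] }  — shift
  I1: { [B' → B .] }  — accept
  I2: { [B → . P a], [B → P . a], [P → . P B P], [P → . a], [P → . num], [P → P . B P] }  — shift
  I3: { [P → a .] }  — reduce
  I4: { [P → num .] }  — reduce
  I5: { [P → . P B P], [P → . a], [P → . num], [P → P B . P] }  — shift
  I6: { [B → P a .], [P → a .] }  — 2 reduces
  I7: { [B → . P a], [P → . P B P], [P → . a], [P → . num], [P → P . B P], [P → P B P .] }  — shift, reduce

Conflict in state I6:
  Reduce-reduce conflict: [B → P a .] and [P → a .]
So the grammar is NOT LR(0).

Answer: No. Reduce-reduce conflict: [B → P a .] and [P → a .]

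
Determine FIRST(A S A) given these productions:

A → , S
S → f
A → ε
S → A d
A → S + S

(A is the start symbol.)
FIRST sets of the non-terminals involved (from the grammar, by fixed-point iteration):
  FIRST(A) = { ',', 'd', 'f', ε }
  FIRST(S) = { ',', 'd', 'f' }

To compute FIRST(A S A), process the symbols left to right:
Symbol A is a non-terminal. Add FIRST(A) \ {ε} = { ',', 'd', 'f' }
A is nullable (ε ∈ FIRST(A)), continue to the next symbol.
Symbol S is a non-terminal. Add FIRST(S) \ {ε} = { ',', 'd', 'f' }
S is not nullable (ε ∉ FIRST(S)), so stop here.
FIRST(A S A) = { ',', 'd', 'f' }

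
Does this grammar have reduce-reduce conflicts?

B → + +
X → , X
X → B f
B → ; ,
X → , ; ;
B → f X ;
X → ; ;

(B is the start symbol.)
A reduce-reduce conflict occurs when an LR(0) state has two complete items [A → α .] and [B → β .] — both call for a reduction, and with no lookahead the parser cannot choose between them.

Augment with B' → B and build the canonical LR(0) collection (I0 = CLOSURE({[B' → . B]}), then GOTO on every symbol after a dot until no new states appear). It has 17 states:
  I0: { [B → . + +], [B → . ; ,], [B → . f X ;], [B' → . B] }  — shift
  I1: { [B → + . +] }  — shift
  I2: { [B → ; . ,] }  — shift
  I3: { [B' → B .] }  — accept
  I4: { [B → . + +], [B → . ; ,], [B → . f X ;], [B → f . X ;], [X → . , ; ;], [X → . , X], [X → . ; ;], [X → . B f] }  — shift
  I5: { [B → . + +], [B → . ; ,], [B → . f X ;], [X → , . ; ;], [X → , . X], [X → . , ; ;], [X → . , X], [X → . ; ;], [X → . B f] }  — shift
  I6: { [B → ; . ,], [X → ; . ;] }  — shift
  I7: { [X → B . f] }  — shift
  I8: { [B → f X . ;] }  — shift
  I9: { [B → f X ; .] }  — reduce
  I10: { [X → B f .] }  — reduce
  I11: { [B → ; , .] }  — reduce
  I12: { [X → ; ; .] }  — reduce
  I13: { [B → ; . ,], [X → , ; . ;], [X → ; . ;] }  — shift
  I14: { [X → , X .] }  — reduce
  I15: { [X → , ; ; .], [X → ; ; .] }  — 2 reduces
  I16: { [B → + + .] }  — reduce

I15 contains complete items [X → , ; ; .], [X → ; ; .] — reduce-reduce conflict.

Answer: Yes — I15: [X → , ; ; .] vs [X → ; ; .]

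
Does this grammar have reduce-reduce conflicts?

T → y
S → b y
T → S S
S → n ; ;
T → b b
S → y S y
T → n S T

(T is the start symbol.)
A reduce-reduce conflict occurs when an LR(0) state has two complete items [A → α .] and [B → β .] — both call for a reduction, and with no lookahead the parser cannot choose between them.

Augment with T' → T and build the canonical LR(0) collection (I0 = CLOSURE({[T' → . T]}), then GOTO on every symbol after a dot until no new states appear). It has 18 states:
  I0: { [S → . b y], [S → . n ; ;], [S → . y S y], [T → . S S], [T → . b b], [T → . n S T], [T → . y], [T' → . T] }  — shift
  I1: { [S → . b y], [S → . n ; ;], [S → . y S y], [T → S . S] }  — shift
  I2: { [T' → T .] }  — accept
  I3: { [S → b . y], [T → b . b] }  — shift
  I4: { [S → . b y], [S → . n ; ;], [S → . y S y], [S → n . ; ;], [T → n . S T] }  — shift
  I5: { [S → . b y], [S → . n ; ;], [S → . y S y], [S → y . S y], [T → y .] }  — shift, reduce
  I6: { [S → y S . y] }  — shift
  I7: { [S → b . y] }  — shift
  I8: { [S → n . ; ;] }  — shift
  I9: { [S → . b y], [S → . n ; ;], [S → . y S y], [S → y . S y] }  — shift
  I10: { [S → n ; . ;] }  — shift
  I11: { [S → n ; ; .] }  — reduce
  I12: { [S → b y .] }  — reduce
  I13: { [S → y S y .] }  — reduce
  I14: { [S → . b y], [S → . n ; ;], [S → . y S y], [T → . S S], [T → . b b], [T → . n S T], [T → . y], [T → n S . T] }  — shift
  I15: { [T → n S T .] }  — reduce
  I16: { [T → b b .] }  — reduce
  I17: { [T → S S .] }  — reduce

No state contains more than one complete item.

Answer: No reduce-reduce conflicts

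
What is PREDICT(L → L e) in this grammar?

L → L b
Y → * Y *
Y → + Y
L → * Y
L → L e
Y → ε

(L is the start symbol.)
PREDICT(L → L e) = (FIRST(RHS) \ {ε}) ∪ (FOLLOW(L) if ε ∈ FIRST(RHS), i.e. RHS ⇒* ε)
FIRST(L) = { '*' }
FIRST(L e) = { '*' }
ε ∉ FIRST(L e), so FOLLOW(L) is not added.
PREDICT(L → L e) = { '*' }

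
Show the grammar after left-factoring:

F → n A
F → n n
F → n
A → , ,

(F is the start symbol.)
Left-factoring transforms A → αβ₁ | αβ₂ into A → αA' and A' → β₁ | β₂
(α is the longest common prefix among the alternatives). Repeat until
no nonterminal has two alternatives with a common prefix.

Round 1: F has alternatives sharing prefix 'n'. Introduce F': F → n F'
  Add: F' → A
  Add: F' → n
  Add: F' → ε

No remaining common prefixes — done.

Resulting grammar:
F → n F'
F' → A
F' → n
F' → ε
A → , ,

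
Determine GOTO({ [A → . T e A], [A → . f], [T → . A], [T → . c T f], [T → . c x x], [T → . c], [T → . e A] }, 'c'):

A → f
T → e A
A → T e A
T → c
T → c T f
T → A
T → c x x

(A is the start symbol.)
GOTO(I, 'c') = CLOSURE({ [A → αX.β] : [A → α.Xβ] ∈ I, X = 'c' })

Items with dot before 'c', with the dot advanced:
  [T → . c] → [T → c .]
  [T → . c T f] → [T → c . T f]
  [T → . c x x] → [T → c . x x]
Closure of the advanced items:
  [T → c . T f] has the dot before T: add [T → . e A], [T → . c], [T → . c T f], [T → . A], [T → . c x x]
  [T → . A] has the dot before A: add [A → . f], [A → . T e A]

GOTO = { [A → . T e A], [A → . f], [T → . A], [T → . c T f], [T → . c x x], [T → . c], [T → . e A], [T → c . T f], [T → c . x x], [T → c .] }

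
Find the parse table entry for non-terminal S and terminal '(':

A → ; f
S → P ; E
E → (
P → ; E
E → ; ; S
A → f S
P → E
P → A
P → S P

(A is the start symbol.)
S → P ; E

To find M[S, '('], we find productions for S where '(' is in the predict set (PREDICT(N → α) = (FIRST(α) \ {ε}) ∪ (FOLLOW(N) if α ⇒* ε)).

Relevant sets:
  FIRST(P) = { '(', ';', 'f' }

S → P ; E: PREDICT = { '(', ';', 'f' }
  '(' is in predict set, so this production goes in M[S, '(']

M[S, '('] = S → P ; E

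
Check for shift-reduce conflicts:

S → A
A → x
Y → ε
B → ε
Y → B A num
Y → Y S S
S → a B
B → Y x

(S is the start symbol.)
Augment with S' → S and build the canonical LR(0) collection (I0 = CLOSURE({[S' → . S]}), then GOTO on every symbol after a dot until no new states appear). It has 12 states:
  I0: { [A → . x], [S → . A], [S → . a B], [S' → . S] }  — shift
  I1: { [S → A .] }  — reduce
  I2: { [S' → S .] }  — accept
  I3: { [B → . Y x], [B → .], [S → a . B], [Y → . B A num], [Y → . Y S S], [Y → .] }  — 2 reduces
  I4: { [A → x .] }  — reduce
  I5: { [A → . x], [S → a B .], [Y → B . A num] }  — shift, reduce
  I6: { [A → . x], [B → Y . x], [S → . A], [S → . a B], [Y → Y . S S] }  — shift
  I7: { [A → . x], [S → . A], [S → . a B], [Y → Y S . S] }  — shift
  I8: { [A → x .], [B → Y x .] }  — 2 reduces
  I9: { [Y → Y S S .] }  — reduce
  I10: { [Y → B A . num] }  — shift
  I11: { [Y → B A num .] }  — reduce

I5 contains reduce item [S → a B .] and shift item [A → . x] — shift-reduce conflict.

Answer: Yes — I5: [S → a B .] vs [A → . x]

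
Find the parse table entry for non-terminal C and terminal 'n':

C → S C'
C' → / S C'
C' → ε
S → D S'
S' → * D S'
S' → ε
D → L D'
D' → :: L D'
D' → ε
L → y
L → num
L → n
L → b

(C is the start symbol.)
To find M[C, 'n'], we find productions for C where 'n' is in the predict set (PREDICT(N → α) = (FIRST(α) \ {ε}) ∪ (FOLLOW(N) if α ⇒* ε)).

Relevant sets:
  FIRST(S) = { 'b', 'n', 'num', 'y' }

C → S C': PREDICT = { 'b', 'n', 'num', 'y' }
  'n' is in predict set, so this production goes in M[C, 'n']

M[C, 'n'] = C → S C'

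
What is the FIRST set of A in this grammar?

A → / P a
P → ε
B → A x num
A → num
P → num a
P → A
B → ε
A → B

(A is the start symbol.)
{ '/', 'num', 'x', ε }

FIRST sets of the other non-terminals involved (by the same procedure, iterated to a fixed point):
  FIRST(B) = { '/', 'num', 'x', ε }

From A → / P a:
  - '/' is a terminal: add '/' and stop
From A → num:
  - num is a terminal: add 'num' and stop
From A → B:
  - B is a non-terminal: add FIRST(B) \ {ε} = { '/', 'num', 'x' }
    B is nullable and nothing follows, so the whole right-hand side can vanish: ε ∈ FIRST(A)

Collecting: FIRST(A) = { '/', 'num', 'x', ε }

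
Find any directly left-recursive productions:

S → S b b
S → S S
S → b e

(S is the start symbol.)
Direct left recursion occurs when N → N α for some non-terminal N (the right-hand side begins with the left-hand side itself).

S → S b b: LEFT RECURSIVE (starts with S)
S → S S: LEFT RECURSIVE (starts with S)
S → b e: starts with b

The grammar has direct left recursion on: S.

Answer: Yes, S is left-recursive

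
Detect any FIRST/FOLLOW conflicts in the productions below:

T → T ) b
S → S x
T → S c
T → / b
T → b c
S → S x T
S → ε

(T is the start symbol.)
Nullable non-terminals: S.
FIRST sets used below: FIRST(S) = { 'x', ε }

S: nullable alternative(s) S → ε; FOLLOW(S) = { 'c', 'x' }
  S → S x: FIRST \ {ε} = { 'x' } — overlaps FOLLOW(S) on { 'x' }: CONFLICT
  S → S x T: FIRST \ {ε} = { 'x' } — overlaps FOLLOW(S) on { 'x' }: CONFLICT
  S → ε: FIRST \ {ε} = { } — this is the only nullable alternative, skip

T has no nullable alternative, so no FIRST/FOLLOW check is needed there.

So the grammar has 2 FIRST/FOLLOW conflicts (marked CONFLICT above).

Answer: Yes. S → S x with FOLLOW(S) on { 'x' }; S → S x T with FOLLOW(S) on { 'x' }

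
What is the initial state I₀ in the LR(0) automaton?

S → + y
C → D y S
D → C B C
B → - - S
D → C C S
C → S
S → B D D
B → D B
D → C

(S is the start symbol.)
{ [B → . - - S], [B → . D B], [C → . D y S], [C → . S], [D → . C B C], [D → . C C S], [D → . C], [S → . + y], [S → . B D D], [S' → . S] }

First, augment the grammar with S' → S
I₀ = CLOSURE({ [S' → . S] }):
  [S' → . S] has the dot before S: add [S → . + y], [S → . B D D]
  [S → . B D D] has the dot before B: add [B → . - - S], [B → . D B]
  [B → . D B] has the dot before D: add [D → . C B C], [D → . C C S], [D → . C]
  [D → . C B C] has the dot before C: add [C → . D y S], [C → . S]
No further items can be added.

I₀ = { [B → . - - S], [B → . D B], [C → . D y S], [C → . S], [D → . C B C], [D → . C C S], [D → . C], [S → . + y], [S → . B D D], [S' → . S] }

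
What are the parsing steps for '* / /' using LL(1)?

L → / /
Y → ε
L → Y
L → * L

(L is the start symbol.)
LL(1) parsing maintains a stack (initially the start symbol over $) and the input. At each step: if the stack top is a terminal, match it against the current input token; if it is a non-terminal N, replace it with the RHS of M[N, lookahead] (the unique production whose predict set contains the lookahead).

Stack is shown with the top on the left.

Stack  Input    Action
----------------------
L $    * / / $  output L → * L
* L $  * / / $  match '*'
L $    / / $    output L → / /
/ / $  / / $    match '/'
/ $    / $      match '/'
$      $        accept

The string is accepted.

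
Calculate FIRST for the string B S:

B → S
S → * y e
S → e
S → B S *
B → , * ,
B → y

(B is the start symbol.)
FIRST sets of the non-terminals involved (from the grammar, by fixed-point iteration):
  FIRST(B) = { '*', ',', 'e', 'y' }

To compute FIRST(B S), process the symbols left to right:
Symbol B is a non-terminal. Add FIRST(B) \ {ε} = { '*', ',', 'e', 'y' }
B is not nullable (ε ∉ FIRST(B)), so stop here.
FIRST(B S) = { '*', ',', 'e', 'y' }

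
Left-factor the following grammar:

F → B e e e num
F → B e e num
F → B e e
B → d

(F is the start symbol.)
F → B e e F'
F' → e num
F' → num
F' → ε
B → d

Left-factoring transforms A → αβ₁ | αβ₂ into A → αA' and A' → β₁ | β₂
(α is the longest common prefix among the alternatives). Repeat until
no nonterminal has two alternatives with a common prefix.

Round 1: F has alternatives sharing prefix 'B e e'. Introduce F': F → B e e F'
  Add: F' → e num
  Add: F' → num
  Add: F' → ε

No remaining common prefixes — done.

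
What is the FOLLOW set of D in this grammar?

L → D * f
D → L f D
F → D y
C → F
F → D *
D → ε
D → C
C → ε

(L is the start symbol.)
{ '*', 'y' }

In L → D * f: D is followed by '*' f, add FIRST('*' f) \ {ε} = { '*' }
In D → L f D: D is at the end; this adds FOLLOW(D) to itself — nothing new
In F → D y: D is followed by y, add FIRST(y) \ {ε} = { 'y' }
In F → D *: D is followed by '*', add FIRST('*') \ {ε} = { '*' }

Taking the union: FOLLOW(D) = { '*', 'y' }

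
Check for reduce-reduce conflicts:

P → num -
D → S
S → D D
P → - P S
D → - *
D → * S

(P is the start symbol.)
Yes — I9: [D → S .] vs [P → - P S .]; I13: [D → * S .] vs [D → S .]

Augment with P' → P and build the canonical LR(0) collection (I0 = CLOSURE({[P' → . P]}), then GOTO on every symbol after a dot until no new states appear). It has 14 states:
  I0: { [P → . - P S], [P → . num -], [P' → . P] }  — shift
  I1: { [P → - . P S], [P → . - P S], [P → . num -] }  — shift
  I2: { [P' → P .] }  — accept
  I3: { [P → num . -] }  — shift
  I4: { [P → num - .] }  — reduce
  I5: { [D → . * S], [D → . - *], [D → . S], [P → - P . S], [S → . D D] }  — shift
  I6: { [D → * . S], [D → . * S], [D → . - *], [D → . S], [S → . D D] }  — shift
  I7: { [D → - . *] }  — shift
  I8: { [D → . * S], [D → . - *], [D → . S], [S → . D D], [S → D . D] }  — shift
  I9: { [D → S .], [P → - P S .] }  — 2 reduces
  I10: { [D → . * S], [D → . - *], [D → . S], [S → . D D], [S → D . D], [S → D D .] }  — shift, reduce
  I11: { [D → S .] }  — reduce
  I12: { [D → - * .] }  — reduce
  I13: { [D → * S .], [D → S .] }  — 2 reduces

I9 contains complete items [D → S .], [P → - P S .] — reduce-reduce conflict.
I13 contains complete items [D → * S .], [D → S .] — reduce-reduce conflict.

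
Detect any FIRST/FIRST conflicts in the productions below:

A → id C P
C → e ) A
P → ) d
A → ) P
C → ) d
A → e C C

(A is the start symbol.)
A FIRST/FIRST conflict occurs when two productions N → α and N → β for the same non-terminal have FIRST(α) ∩ FIRST(β) ≠ ∅ (with ε ∈ FIRST of a nullable right-hand side, so two nullable alternatives also conflict).

Productions for A:
  A → id C P: FIRST = { 'id' }
  A → ) P: FIRST = { ')' }
  A → e C C: FIRST = { 'e' }
Productions for C:
  C → e ) A: FIRST = { 'e' }
  C → ) d: FIRST = { ')' }
P has only one production, so no FIRST/FIRST conflict is possible there.

All alternatives of each non-terminal have pairwise disjoint FIRST sets.

Answer: No FIRST/FIRST conflicts.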